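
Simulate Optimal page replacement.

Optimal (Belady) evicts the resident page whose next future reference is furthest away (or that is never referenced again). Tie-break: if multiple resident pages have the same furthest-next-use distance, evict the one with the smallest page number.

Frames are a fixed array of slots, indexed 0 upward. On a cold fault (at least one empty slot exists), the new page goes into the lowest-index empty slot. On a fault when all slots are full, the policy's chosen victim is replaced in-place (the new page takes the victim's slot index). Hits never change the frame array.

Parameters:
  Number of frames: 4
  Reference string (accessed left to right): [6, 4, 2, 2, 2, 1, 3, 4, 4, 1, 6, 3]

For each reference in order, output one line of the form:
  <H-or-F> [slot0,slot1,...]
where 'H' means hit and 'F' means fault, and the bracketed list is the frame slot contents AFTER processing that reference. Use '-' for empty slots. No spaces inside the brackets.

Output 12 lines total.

F [6,-,-,-]
F [6,4,-,-]
F [6,4,2,-]
H [6,4,2,-]
H [6,4,2,-]
F [6,4,2,1]
F [6,4,3,1]
H [6,4,3,1]
H [6,4,3,1]
H [6,4,3,1]
H [6,4,3,1]
H [6,4,3,1]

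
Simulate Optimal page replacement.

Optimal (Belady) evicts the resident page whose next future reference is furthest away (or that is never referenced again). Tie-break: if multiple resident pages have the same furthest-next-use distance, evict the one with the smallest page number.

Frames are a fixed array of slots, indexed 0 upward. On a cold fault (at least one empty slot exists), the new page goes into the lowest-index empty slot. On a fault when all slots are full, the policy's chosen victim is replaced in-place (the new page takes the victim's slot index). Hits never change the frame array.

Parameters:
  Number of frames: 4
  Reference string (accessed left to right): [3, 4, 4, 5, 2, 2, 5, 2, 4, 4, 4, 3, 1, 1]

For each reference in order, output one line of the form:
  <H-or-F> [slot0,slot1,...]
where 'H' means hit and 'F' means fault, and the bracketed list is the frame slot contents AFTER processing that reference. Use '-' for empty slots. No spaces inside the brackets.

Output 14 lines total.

F [3,-,-,-]
F [3,4,-,-]
H [3,4,-,-]
F [3,4,5,-]
F [3,4,5,2]
H [3,4,5,2]
H [3,4,5,2]
H [3,4,5,2]
H [3,4,5,2]
H [3,4,5,2]
H [3,4,5,2]
H [3,4,5,2]
F [3,4,5,1]
H [3,4,5,1]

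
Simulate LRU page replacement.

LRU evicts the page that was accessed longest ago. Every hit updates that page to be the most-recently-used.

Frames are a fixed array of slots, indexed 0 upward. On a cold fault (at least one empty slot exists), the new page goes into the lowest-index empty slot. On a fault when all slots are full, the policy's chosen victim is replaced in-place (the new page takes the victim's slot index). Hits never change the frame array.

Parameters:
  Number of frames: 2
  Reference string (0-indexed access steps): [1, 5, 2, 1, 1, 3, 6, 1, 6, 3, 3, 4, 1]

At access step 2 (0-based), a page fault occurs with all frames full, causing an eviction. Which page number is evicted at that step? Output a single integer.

Answer: 1

Derivation:
Step 0: ref 1 -> FAULT, frames=[1,-]
Step 1: ref 5 -> FAULT, frames=[1,5]
Step 2: ref 2 -> FAULT, evict 1, frames=[2,5]
At step 2: evicted page 1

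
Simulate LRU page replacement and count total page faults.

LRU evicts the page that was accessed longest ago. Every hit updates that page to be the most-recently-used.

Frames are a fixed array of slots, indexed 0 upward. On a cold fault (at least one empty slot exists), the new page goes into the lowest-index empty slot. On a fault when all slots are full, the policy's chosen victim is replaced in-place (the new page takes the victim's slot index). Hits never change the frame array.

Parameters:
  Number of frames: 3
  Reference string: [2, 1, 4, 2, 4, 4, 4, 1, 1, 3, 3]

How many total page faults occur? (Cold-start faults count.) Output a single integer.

Step 0: ref 2 → FAULT, frames=[2,-,-]
Step 1: ref 1 → FAULT, frames=[2,1,-]
Step 2: ref 4 → FAULT, frames=[2,1,4]
Step 3: ref 2 → HIT, frames=[2,1,4]
Step 4: ref 4 → HIT, frames=[2,1,4]
Step 5: ref 4 → HIT, frames=[2,1,4]
Step 6: ref 4 → HIT, frames=[2,1,4]
Step 7: ref 1 → HIT, frames=[2,1,4]
Step 8: ref 1 → HIT, frames=[2,1,4]
Step 9: ref 3 → FAULT (evict 2), frames=[3,1,4]
Step 10: ref 3 → HIT, frames=[3,1,4]
Total faults: 4

Answer: 4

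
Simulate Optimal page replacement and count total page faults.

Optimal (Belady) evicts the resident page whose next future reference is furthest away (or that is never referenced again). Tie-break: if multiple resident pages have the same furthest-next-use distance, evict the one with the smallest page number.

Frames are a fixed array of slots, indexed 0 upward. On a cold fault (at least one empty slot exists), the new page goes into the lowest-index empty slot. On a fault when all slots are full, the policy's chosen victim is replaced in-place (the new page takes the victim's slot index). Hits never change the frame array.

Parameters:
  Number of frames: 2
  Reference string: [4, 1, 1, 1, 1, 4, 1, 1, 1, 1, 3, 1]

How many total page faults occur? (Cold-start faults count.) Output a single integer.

Step 0: ref 4 → FAULT, frames=[4,-]
Step 1: ref 1 → FAULT, frames=[4,1]
Step 2: ref 1 → HIT, frames=[4,1]
Step 3: ref 1 → HIT, frames=[4,1]
Step 4: ref 1 → HIT, frames=[4,1]
Step 5: ref 4 → HIT, frames=[4,1]
Step 6: ref 1 → HIT, frames=[4,1]
Step 7: ref 1 → HIT, frames=[4,1]
Step 8: ref 1 → HIT, frames=[4,1]
Step 9: ref 1 → HIT, frames=[4,1]
Step 10: ref 3 → FAULT (evict 4), frames=[3,1]
Step 11: ref 1 → HIT, frames=[3,1]
Total faults: 3

Answer: 3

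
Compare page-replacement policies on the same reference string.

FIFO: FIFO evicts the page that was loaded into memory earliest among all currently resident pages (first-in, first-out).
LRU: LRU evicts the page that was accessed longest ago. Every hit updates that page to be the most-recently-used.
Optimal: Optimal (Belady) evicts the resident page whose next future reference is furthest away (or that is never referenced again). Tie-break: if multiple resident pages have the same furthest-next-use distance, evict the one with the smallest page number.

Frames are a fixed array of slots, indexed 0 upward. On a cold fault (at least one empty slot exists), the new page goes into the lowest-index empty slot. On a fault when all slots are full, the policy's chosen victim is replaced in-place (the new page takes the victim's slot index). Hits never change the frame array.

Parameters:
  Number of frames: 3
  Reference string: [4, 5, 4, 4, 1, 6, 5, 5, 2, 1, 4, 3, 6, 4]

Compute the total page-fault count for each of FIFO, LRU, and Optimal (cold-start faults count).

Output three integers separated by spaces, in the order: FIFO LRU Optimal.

--- FIFO ---
  step 0: ref 4 -> FAULT, frames=[4,-,-] (faults so far: 1)
  step 1: ref 5 -> FAULT, frames=[4,5,-] (faults so far: 2)
  step 2: ref 4 -> HIT, frames=[4,5,-] (faults so far: 2)
  step 3: ref 4 -> HIT, frames=[4,5,-] (faults so far: 2)
  step 4: ref 1 -> FAULT, frames=[4,5,1] (faults so far: 3)
  step 5: ref 6 -> FAULT, evict 4, frames=[6,5,1] (faults so far: 4)
  step 6: ref 5 -> HIT, frames=[6,5,1] (faults so far: 4)
  step 7: ref 5 -> HIT, frames=[6,5,1] (faults so far: 4)
  step 8: ref 2 -> FAULT, evict 5, frames=[6,2,1] (faults so far: 5)
  step 9: ref 1 -> HIT, frames=[6,2,1] (faults so far: 5)
  step 10: ref 4 -> FAULT, evict 1, frames=[6,2,4] (faults so far: 6)
  step 11: ref 3 -> FAULT, evict 6, frames=[3,2,4] (faults so far: 7)
  step 12: ref 6 -> FAULT, evict 2, frames=[3,6,4] (faults so far: 8)
  step 13: ref 4 -> HIT, frames=[3,6,4] (faults so far: 8)
  FIFO total faults: 8
--- LRU ---
  step 0: ref 4 -> FAULT, frames=[4,-,-] (faults so far: 1)
  step 1: ref 5 -> FAULT, frames=[4,5,-] (faults so far: 2)
  step 2: ref 4 -> HIT, frames=[4,5,-] (faults so far: 2)
  step 3: ref 4 -> HIT, frames=[4,5,-] (faults so far: 2)
  step 4: ref 1 -> FAULT, frames=[4,5,1] (faults so far: 3)
  step 5: ref 6 -> FAULT, evict 5, frames=[4,6,1] (faults so far: 4)
  step 6: ref 5 -> FAULT, evict 4, frames=[5,6,1] (faults so far: 5)
  step 7: ref 5 -> HIT, frames=[5,6,1] (faults so far: 5)
  step 8: ref 2 -> FAULT, evict 1, frames=[5,6,2] (faults so far: 6)
  step 9: ref 1 -> FAULT, evict 6, frames=[5,1,2] (faults so far: 7)
  step 10: ref 4 -> FAULT, evict 5, frames=[4,1,2] (faults so far: 8)
  step 11: ref 3 -> FAULT, evict 2, frames=[4,1,3] (faults so far: 9)
  step 12: ref 6 -> FAULT, evict 1, frames=[4,6,3] (faults so far: 10)
  step 13: ref 4 -> HIT, frames=[4,6,3] (faults so far: 10)
  LRU total faults: 10
--- Optimal ---
  step 0: ref 4 -> FAULT, frames=[4,-,-] (faults so far: 1)
  step 1: ref 5 -> FAULT, frames=[4,5,-] (faults so far: 2)
  step 2: ref 4 -> HIT, frames=[4,5,-] (faults so far: 2)
  step 3: ref 4 -> HIT, frames=[4,5,-] (faults so far: 2)
  step 4: ref 1 -> FAULT, frames=[4,5,1] (faults so far: 3)
  step 5: ref 6 -> FAULT, evict 4, frames=[6,5,1] (faults so far: 4)
  step 6: ref 5 -> HIT, frames=[6,5,1] (faults so far: 4)
  step 7: ref 5 -> HIT, frames=[6,5,1] (faults so far: 4)
  step 8: ref 2 -> FAULT, evict 5, frames=[6,2,1] (faults so far: 5)
  step 9: ref 1 -> HIT, frames=[6,2,1] (faults so far: 5)
  step 10: ref 4 -> FAULT, evict 1, frames=[6,2,4] (faults so far: 6)
  step 11: ref 3 -> FAULT, evict 2, frames=[6,3,4] (faults so far: 7)
  step 12: ref 6 -> HIT, frames=[6,3,4] (faults so far: 7)
  step 13: ref 4 -> HIT, frames=[6,3,4] (faults so far: 7)
  Optimal total faults: 7

Answer: 8 10 7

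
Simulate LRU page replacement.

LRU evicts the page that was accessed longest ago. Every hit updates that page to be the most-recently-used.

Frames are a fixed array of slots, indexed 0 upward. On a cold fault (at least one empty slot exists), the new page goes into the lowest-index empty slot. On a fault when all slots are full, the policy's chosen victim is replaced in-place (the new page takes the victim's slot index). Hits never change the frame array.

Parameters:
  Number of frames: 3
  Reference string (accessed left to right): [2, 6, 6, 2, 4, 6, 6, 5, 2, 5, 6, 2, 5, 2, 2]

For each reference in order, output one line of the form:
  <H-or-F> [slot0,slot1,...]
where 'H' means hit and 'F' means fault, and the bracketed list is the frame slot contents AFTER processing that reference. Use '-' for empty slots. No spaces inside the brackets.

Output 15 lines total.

F [2,-,-]
F [2,6,-]
H [2,6,-]
H [2,6,-]
F [2,6,4]
H [2,6,4]
H [2,6,4]
F [5,6,4]
F [5,6,2]
H [5,6,2]
H [5,6,2]
H [5,6,2]
H [5,6,2]
H [5,6,2]
H [5,6,2]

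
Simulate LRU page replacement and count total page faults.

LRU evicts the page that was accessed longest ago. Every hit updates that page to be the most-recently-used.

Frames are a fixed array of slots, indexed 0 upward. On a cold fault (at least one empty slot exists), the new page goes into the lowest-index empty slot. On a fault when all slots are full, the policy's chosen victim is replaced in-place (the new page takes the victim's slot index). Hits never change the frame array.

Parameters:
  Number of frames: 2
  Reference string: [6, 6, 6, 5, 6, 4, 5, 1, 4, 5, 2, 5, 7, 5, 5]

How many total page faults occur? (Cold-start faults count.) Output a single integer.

Step 0: ref 6 → FAULT, frames=[6,-]
Step 1: ref 6 → HIT, frames=[6,-]
Step 2: ref 6 → HIT, frames=[6,-]
Step 3: ref 5 → FAULT, frames=[6,5]
Step 4: ref 6 → HIT, frames=[6,5]
Step 5: ref 4 → FAULT (evict 5), frames=[6,4]
Step 6: ref 5 → FAULT (evict 6), frames=[5,4]
Step 7: ref 1 → FAULT (evict 4), frames=[5,1]
Step 8: ref 4 → FAULT (evict 5), frames=[4,1]
Step 9: ref 5 → FAULT (evict 1), frames=[4,5]
Step 10: ref 2 → FAULT (evict 4), frames=[2,5]
Step 11: ref 5 → HIT, frames=[2,5]
Step 12: ref 7 → FAULT (evict 2), frames=[7,5]
Step 13: ref 5 → HIT, frames=[7,5]
Step 14: ref 5 → HIT, frames=[7,5]
Total faults: 9

Answer: 9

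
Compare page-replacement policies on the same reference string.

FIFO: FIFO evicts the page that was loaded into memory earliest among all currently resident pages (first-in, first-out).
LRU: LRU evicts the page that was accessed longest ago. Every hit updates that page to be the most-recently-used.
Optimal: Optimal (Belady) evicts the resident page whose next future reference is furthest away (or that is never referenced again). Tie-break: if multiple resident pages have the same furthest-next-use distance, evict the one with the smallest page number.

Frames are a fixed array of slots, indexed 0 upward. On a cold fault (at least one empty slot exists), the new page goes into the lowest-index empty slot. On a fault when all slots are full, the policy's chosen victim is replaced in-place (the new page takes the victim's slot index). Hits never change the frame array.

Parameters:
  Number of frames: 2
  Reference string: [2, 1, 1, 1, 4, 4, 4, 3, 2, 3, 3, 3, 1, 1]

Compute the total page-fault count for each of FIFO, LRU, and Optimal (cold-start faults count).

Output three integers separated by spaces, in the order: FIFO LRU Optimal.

Answer: 6 6 5

Derivation:
--- FIFO ---
  step 0: ref 2 -> FAULT, frames=[2,-] (faults so far: 1)
  step 1: ref 1 -> FAULT, frames=[2,1] (faults so far: 2)
  step 2: ref 1 -> HIT, frames=[2,1] (faults so far: 2)
  step 3: ref 1 -> HIT, frames=[2,1] (faults so far: 2)
  step 4: ref 4 -> FAULT, evict 2, frames=[4,1] (faults so far: 3)
  step 5: ref 4 -> HIT, frames=[4,1] (faults so far: 3)
  step 6: ref 4 -> HIT, frames=[4,1] (faults so far: 3)
  step 7: ref 3 -> FAULT, evict 1, frames=[4,3] (faults so far: 4)
  step 8: ref 2 -> FAULT, evict 4, frames=[2,3] (faults so far: 5)
  step 9: ref 3 -> HIT, frames=[2,3] (faults so far: 5)
  step 10: ref 3 -> HIT, frames=[2,3] (faults so far: 5)
  step 11: ref 3 -> HIT, frames=[2,3] (faults so far: 5)
  step 12: ref 1 -> FAULT, evict 3, frames=[2,1] (faults so far: 6)
  step 13: ref 1 -> HIT, frames=[2,1] (faults so far: 6)
  FIFO total faults: 6
--- LRU ---
  step 0: ref 2 -> FAULT, frames=[2,-] (faults so far: 1)
  step 1: ref 1 -> FAULT, frames=[2,1] (faults so far: 2)
  step 2: ref 1 -> HIT, frames=[2,1] (faults so far: 2)
  step 3: ref 1 -> HIT, frames=[2,1] (faults so far: 2)
  step 4: ref 4 -> FAULT, evict 2, frames=[4,1] (faults so far: 3)
  step 5: ref 4 -> HIT, frames=[4,1] (faults so far: 3)
  step 6: ref 4 -> HIT, frames=[4,1] (faults so far: 3)
  step 7: ref 3 -> FAULT, evict 1, frames=[4,3] (faults so far: 4)
  step 8: ref 2 -> FAULT, evict 4, frames=[2,3] (faults so far: 5)
  step 9: ref 3 -> HIT, frames=[2,3] (faults so far: 5)
  step 10: ref 3 -> HIT, frames=[2,3] (faults so far: 5)
  step 11: ref 3 -> HIT, frames=[2,3] (faults so far: 5)
  step 12: ref 1 -> FAULT, evict 2, frames=[1,3] (faults so far: 6)
  step 13: ref 1 -> HIT, frames=[1,3] (faults so far: 6)
  LRU total faults: 6
--- Optimal ---
  step 0: ref 2 -> FAULT, frames=[2,-] (faults so far: 1)
  step 1: ref 1 -> FAULT, frames=[2,1] (faults so far: 2)
  step 2: ref 1 -> HIT, frames=[2,1] (faults so far: 2)
  step 3: ref 1 -> HIT, frames=[2,1] (faults so far: 2)
  step 4: ref 4 -> FAULT, evict 1, frames=[2,4] (faults so far: 3)
  step 5: ref 4 -> HIT, frames=[2,4] (faults so far: 3)
  step 6: ref 4 -> HIT, frames=[2,4] (faults so far: 3)
  step 7: ref 3 -> FAULT, evict 4, frames=[2,3] (faults so far: 4)
  step 8: ref 2 -> HIT, frames=[2,3] (faults so far: 4)
  step 9: ref 3 -> HIT, frames=[2,3] (faults so far: 4)
  step 10: ref 3 -> HIT, frames=[2,3] (faults so far: 4)
  step 11: ref 3 -> HIT, frames=[2,3] (faults so far: 4)
  step 12: ref 1 -> FAULT, evict 2, frames=[1,3] (faults so far: 5)
  step 13: ref 1 -> HIT, frames=[1,3] (faults so far: 5)
  Optimal total faults: 5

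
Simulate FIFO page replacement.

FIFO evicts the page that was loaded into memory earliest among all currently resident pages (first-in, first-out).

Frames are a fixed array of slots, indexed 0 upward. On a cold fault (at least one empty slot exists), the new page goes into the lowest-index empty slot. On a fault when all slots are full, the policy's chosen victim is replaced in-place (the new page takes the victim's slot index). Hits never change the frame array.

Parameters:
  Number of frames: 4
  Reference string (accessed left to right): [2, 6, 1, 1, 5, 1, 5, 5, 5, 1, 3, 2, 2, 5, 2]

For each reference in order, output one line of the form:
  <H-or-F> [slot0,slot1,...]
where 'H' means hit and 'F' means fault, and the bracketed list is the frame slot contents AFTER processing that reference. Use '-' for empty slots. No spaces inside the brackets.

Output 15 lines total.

F [2,-,-,-]
F [2,6,-,-]
F [2,6,1,-]
H [2,6,1,-]
F [2,6,1,5]
H [2,6,1,5]
H [2,6,1,5]
H [2,6,1,5]
H [2,6,1,5]
H [2,6,1,5]
F [3,6,1,5]
F [3,2,1,5]
H [3,2,1,5]
H [3,2,1,5]
H [3,2,1,5]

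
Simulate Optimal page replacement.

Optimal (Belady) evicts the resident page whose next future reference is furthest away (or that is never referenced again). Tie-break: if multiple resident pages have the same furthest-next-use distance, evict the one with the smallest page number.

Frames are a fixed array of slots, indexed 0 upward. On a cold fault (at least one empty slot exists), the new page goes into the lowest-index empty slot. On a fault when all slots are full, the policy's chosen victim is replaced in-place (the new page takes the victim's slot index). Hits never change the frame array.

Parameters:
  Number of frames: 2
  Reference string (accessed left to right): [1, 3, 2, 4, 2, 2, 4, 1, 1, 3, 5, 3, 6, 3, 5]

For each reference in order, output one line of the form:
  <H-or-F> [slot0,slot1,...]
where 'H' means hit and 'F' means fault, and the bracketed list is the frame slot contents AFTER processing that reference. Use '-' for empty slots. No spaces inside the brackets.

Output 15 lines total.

F [1,-]
F [1,3]
F [1,2]
F [4,2]
H [4,2]
H [4,2]
H [4,2]
F [4,1]
H [4,1]
F [4,3]
F [5,3]
H [5,3]
F [6,3]
H [6,3]
F [6,5]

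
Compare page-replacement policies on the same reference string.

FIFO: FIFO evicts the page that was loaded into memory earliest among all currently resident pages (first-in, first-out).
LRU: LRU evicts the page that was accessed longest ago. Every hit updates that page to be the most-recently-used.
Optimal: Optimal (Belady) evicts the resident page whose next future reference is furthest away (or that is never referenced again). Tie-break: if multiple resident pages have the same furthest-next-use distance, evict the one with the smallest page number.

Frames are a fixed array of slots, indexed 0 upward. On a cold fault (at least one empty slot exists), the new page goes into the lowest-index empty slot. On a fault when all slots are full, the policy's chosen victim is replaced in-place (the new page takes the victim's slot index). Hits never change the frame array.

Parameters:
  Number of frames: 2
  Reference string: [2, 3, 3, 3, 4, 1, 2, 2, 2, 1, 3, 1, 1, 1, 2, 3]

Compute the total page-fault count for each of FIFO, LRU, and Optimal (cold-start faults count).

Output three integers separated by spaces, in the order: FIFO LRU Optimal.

Answer: 9 8 6

Derivation:
--- FIFO ---
  step 0: ref 2 -> FAULT, frames=[2,-] (faults so far: 1)
  step 1: ref 3 -> FAULT, frames=[2,3] (faults so far: 2)
  step 2: ref 3 -> HIT, frames=[2,3] (faults so far: 2)
  step 3: ref 3 -> HIT, frames=[2,3] (faults so far: 2)
  step 4: ref 4 -> FAULT, evict 2, frames=[4,3] (faults so far: 3)
  step 5: ref 1 -> FAULT, evict 3, frames=[4,1] (faults so far: 4)
  step 6: ref 2 -> FAULT, evict 4, frames=[2,1] (faults so far: 5)
  step 7: ref 2 -> HIT, frames=[2,1] (faults so far: 5)
  step 8: ref 2 -> HIT, frames=[2,1] (faults so far: 5)
  step 9: ref 1 -> HIT, frames=[2,1] (faults so far: 5)
  step 10: ref 3 -> FAULT, evict 1, frames=[2,3] (faults so far: 6)
  step 11: ref 1 -> FAULT, evict 2, frames=[1,3] (faults so far: 7)
  step 12: ref 1 -> HIT, frames=[1,3] (faults so far: 7)
  step 13: ref 1 -> HIT, frames=[1,3] (faults so far: 7)
  step 14: ref 2 -> FAULT, evict 3, frames=[1,2] (faults so far: 8)
  step 15: ref 3 -> FAULT, evict 1, frames=[3,2] (faults so far: 9)
  FIFO total faults: 9
--- LRU ---
  step 0: ref 2 -> FAULT, frames=[2,-] (faults so far: 1)
  step 1: ref 3 -> FAULT, frames=[2,3] (faults so far: 2)
  step 2: ref 3 -> HIT, frames=[2,3] (faults so far: 2)
  step 3: ref 3 -> HIT, frames=[2,3] (faults so far: 2)
  step 4: ref 4 -> FAULT, evict 2, frames=[4,3] (faults so far: 3)
  step 5: ref 1 -> FAULT, evict 3, frames=[4,1] (faults so far: 4)
  step 6: ref 2 -> FAULT, evict 4, frames=[2,1] (faults so far: 5)
  step 7: ref 2 -> HIT, frames=[2,1] (faults so far: 5)
  step 8: ref 2 -> HIT, frames=[2,1] (faults so far: 5)
  step 9: ref 1 -> HIT, frames=[2,1] (faults so far: 5)
  step 10: ref 3 -> FAULT, evict 2, frames=[3,1] (faults so far: 6)
  step 11: ref 1 -> HIT, frames=[3,1] (faults so far: 6)
  step 12: ref 1 -> HIT, frames=[3,1] (faults so far: 6)
  step 13: ref 1 -> HIT, frames=[3,1] (faults so far: 6)
  step 14: ref 2 -> FAULT, evict 3, frames=[2,1] (faults so far: 7)
  step 15: ref 3 -> FAULT, evict 1, frames=[2,3] (faults so far: 8)
  LRU total faults: 8
--- Optimal ---
  step 0: ref 2 -> FAULT, frames=[2,-] (faults so far: 1)
  step 1: ref 3 -> FAULT, frames=[2,3] (faults so far: 2)
  step 2: ref 3 -> HIT, frames=[2,3] (faults so far: 2)
  step 3: ref 3 -> HIT, frames=[2,3] (faults so far: 2)
  step 4: ref 4 -> FAULT, evict 3, frames=[2,4] (faults so far: 3)
  step 5: ref 1 -> FAULT, evict 4, frames=[2,1] (faults so far: 4)
  step 6: ref 2 -> HIT, frames=[2,1] (faults so far: 4)
  step 7: ref 2 -> HIT, frames=[2,1] (faults so far: 4)
  step 8: ref 2 -> HIT, frames=[2,1] (faults so far: 4)
  step 9: ref 1 -> HIT, frames=[2,1] (faults so far: 4)
  step 10: ref 3 -> FAULT, evict 2, frames=[3,1] (faults so far: 5)
  step 11: ref 1 -> HIT, frames=[3,1] (faults so far: 5)
  step 12: ref 1 -> HIT, frames=[3,1] (faults so far: 5)
  step 13: ref 1 -> HIT, frames=[3,1] (faults so far: 5)
  step 14: ref 2 -> FAULT, evict 1, frames=[3,2] (faults so far: 6)
  step 15: ref 3 -> HIT, frames=[3,2] (faults so far: 6)
  Optimal total faults: 6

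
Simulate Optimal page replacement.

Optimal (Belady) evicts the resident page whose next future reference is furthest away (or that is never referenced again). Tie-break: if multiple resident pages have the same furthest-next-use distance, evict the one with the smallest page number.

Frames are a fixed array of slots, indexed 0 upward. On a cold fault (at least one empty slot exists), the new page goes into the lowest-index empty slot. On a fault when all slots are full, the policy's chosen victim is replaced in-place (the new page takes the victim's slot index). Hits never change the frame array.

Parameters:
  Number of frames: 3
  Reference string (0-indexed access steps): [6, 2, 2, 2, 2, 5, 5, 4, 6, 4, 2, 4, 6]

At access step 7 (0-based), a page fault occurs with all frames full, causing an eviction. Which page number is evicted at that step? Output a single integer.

Step 0: ref 6 -> FAULT, frames=[6,-,-]
Step 1: ref 2 -> FAULT, frames=[6,2,-]
Step 2: ref 2 -> HIT, frames=[6,2,-]
Step 3: ref 2 -> HIT, frames=[6,2,-]
Step 4: ref 2 -> HIT, frames=[6,2,-]
Step 5: ref 5 -> FAULT, frames=[6,2,5]
Step 6: ref 5 -> HIT, frames=[6,2,5]
Step 7: ref 4 -> FAULT, evict 5, frames=[6,2,4]
At step 7: evicted page 5

Answer: 5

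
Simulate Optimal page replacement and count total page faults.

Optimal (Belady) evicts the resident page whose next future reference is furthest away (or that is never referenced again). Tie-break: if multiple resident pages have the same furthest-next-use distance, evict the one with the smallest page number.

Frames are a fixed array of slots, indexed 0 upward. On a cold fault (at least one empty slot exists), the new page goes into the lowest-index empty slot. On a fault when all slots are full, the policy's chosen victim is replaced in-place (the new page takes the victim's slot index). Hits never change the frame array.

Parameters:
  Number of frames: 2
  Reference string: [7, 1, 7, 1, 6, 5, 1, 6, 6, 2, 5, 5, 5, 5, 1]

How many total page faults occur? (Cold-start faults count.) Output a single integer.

Answer: 7

Derivation:
Step 0: ref 7 → FAULT, frames=[7,-]
Step 1: ref 1 → FAULT, frames=[7,1]
Step 2: ref 7 → HIT, frames=[7,1]
Step 3: ref 1 → HIT, frames=[7,1]
Step 4: ref 6 → FAULT (evict 7), frames=[6,1]
Step 5: ref 5 → FAULT (evict 6), frames=[5,1]
Step 6: ref 1 → HIT, frames=[5,1]
Step 7: ref 6 → FAULT (evict 1), frames=[5,6]
Step 8: ref 6 → HIT, frames=[5,6]
Step 9: ref 2 → FAULT (evict 6), frames=[5,2]
Step 10: ref 5 → HIT, frames=[5,2]
Step 11: ref 5 → HIT, frames=[5,2]
Step 12: ref 5 → HIT, frames=[5,2]
Step 13: ref 5 → HIT, frames=[5,2]
Step 14: ref 1 → FAULT (evict 2), frames=[5,1]
Total faults: 7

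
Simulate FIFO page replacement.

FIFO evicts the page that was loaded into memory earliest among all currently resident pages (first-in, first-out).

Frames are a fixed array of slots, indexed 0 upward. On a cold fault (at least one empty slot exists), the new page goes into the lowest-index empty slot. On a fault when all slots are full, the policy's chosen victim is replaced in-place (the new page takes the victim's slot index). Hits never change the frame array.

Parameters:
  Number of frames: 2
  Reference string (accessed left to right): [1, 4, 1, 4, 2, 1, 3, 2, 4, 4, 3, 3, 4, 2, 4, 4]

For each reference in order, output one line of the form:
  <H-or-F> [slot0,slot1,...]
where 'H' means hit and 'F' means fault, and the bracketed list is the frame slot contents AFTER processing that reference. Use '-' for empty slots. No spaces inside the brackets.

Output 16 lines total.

F [1,-]
F [1,4]
H [1,4]
H [1,4]
F [2,4]
F [2,1]
F [3,1]
F [3,2]
F [4,2]
H [4,2]
F [4,3]
H [4,3]
H [4,3]
F [2,3]
F [2,4]
H [2,4]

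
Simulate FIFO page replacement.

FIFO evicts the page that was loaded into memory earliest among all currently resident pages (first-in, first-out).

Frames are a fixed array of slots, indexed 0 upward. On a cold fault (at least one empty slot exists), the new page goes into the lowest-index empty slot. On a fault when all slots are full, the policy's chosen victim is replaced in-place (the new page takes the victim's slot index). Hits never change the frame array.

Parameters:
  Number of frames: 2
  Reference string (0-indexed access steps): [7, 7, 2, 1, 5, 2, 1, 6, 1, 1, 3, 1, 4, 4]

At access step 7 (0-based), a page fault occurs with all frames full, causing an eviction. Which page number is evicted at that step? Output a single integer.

Step 0: ref 7 -> FAULT, frames=[7,-]
Step 1: ref 7 -> HIT, frames=[7,-]
Step 2: ref 2 -> FAULT, frames=[7,2]
Step 3: ref 1 -> FAULT, evict 7, frames=[1,2]
Step 4: ref 5 -> FAULT, evict 2, frames=[1,5]
Step 5: ref 2 -> FAULT, evict 1, frames=[2,5]
Step 6: ref 1 -> FAULT, evict 5, frames=[2,1]
Step 7: ref 6 -> FAULT, evict 2, frames=[6,1]
At step 7: evicted page 2

Answer: 2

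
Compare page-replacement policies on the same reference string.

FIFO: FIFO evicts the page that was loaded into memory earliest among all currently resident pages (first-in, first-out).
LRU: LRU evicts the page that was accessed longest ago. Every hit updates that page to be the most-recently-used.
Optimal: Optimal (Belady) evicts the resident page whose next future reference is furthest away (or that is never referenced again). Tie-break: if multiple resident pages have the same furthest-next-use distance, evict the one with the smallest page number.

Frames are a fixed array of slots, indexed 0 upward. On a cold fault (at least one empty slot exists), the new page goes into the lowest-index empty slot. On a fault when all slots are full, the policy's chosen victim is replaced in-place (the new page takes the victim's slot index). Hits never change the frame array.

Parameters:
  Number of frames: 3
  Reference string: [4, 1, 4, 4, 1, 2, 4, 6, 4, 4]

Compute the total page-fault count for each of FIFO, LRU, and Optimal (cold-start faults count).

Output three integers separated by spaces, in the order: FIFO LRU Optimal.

Answer: 5 4 4

Derivation:
--- FIFO ---
  step 0: ref 4 -> FAULT, frames=[4,-,-] (faults so far: 1)
  step 1: ref 1 -> FAULT, frames=[4,1,-] (faults so far: 2)
  step 2: ref 4 -> HIT, frames=[4,1,-] (faults so far: 2)
  step 3: ref 4 -> HIT, frames=[4,1,-] (faults so far: 2)
  step 4: ref 1 -> HIT, frames=[4,1,-] (faults so far: 2)
  step 5: ref 2 -> FAULT, frames=[4,1,2] (faults so far: 3)
  step 6: ref 4 -> HIT, frames=[4,1,2] (faults so far: 3)
  step 7: ref 6 -> FAULT, evict 4, frames=[6,1,2] (faults so far: 4)
  step 8: ref 4 -> FAULT, evict 1, frames=[6,4,2] (faults so far: 5)
  step 9: ref 4 -> HIT, frames=[6,4,2] (faults so far: 5)
  FIFO total faults: 5
--- LRU ---
  step 0: ref 4 -> FAULT, frames=[4,-,-] (faults so far: 1)
  step 1: ref 1 -> FAULT, frames=[4,1,-] (faults so far: 2)
  step 2: ref 4 -> HIT, frames=[4,1,-] (faults so far: 2)
  step 3: ref 4 -> HIT, frames=[4,1,-] (faults so far: 2)
  step 4: ref 1 -> HIT, frames=[4,1,-] (faults so far: 2)
  step 5: ref 2 -> FAULT, frames=[4,1,2] (faults so far: 3)
  step 6: ref 4 -> HIT, frames=[4,1,2] (faults so far: 3)
  step 7: ref 6 -> FAULT, evict 1, frames=[4,6,2] (faults so far: 4)
  step 8: ref 4 -> HIT, frames=[4,6,2] (faults so far: 4)
  step 9: ref 4 -> HIT, frames=[4,6,2] (faults so far: 4)
  LRU total faults: 4
--- Optimal ---
  step 0: ref 4 -> FAULT, frames=[4,-,-] (faults so far: 1)
  step 1: ref 1 -> FAULT, frames=[4,1,-] (faults so far: 2)
  step 2: ref 4 -> HIT, frames=[4,1,-] (faults so far: 2)
  step 3: ref 4 -> HIT, frames=[4,1,-] (faults so far: 2)
  step 4: ref 1 -> HIT, frames=[4,1,-] (faults so far: 2)
  step 5: ref 2 -> FAULT, frames=[4,1,2] (faults so far: 3)
  step 6: ref 4 -> HIT, frames=[4,1,2] (faults so far: 3)
  step 7: ref 6 -> FAULT, evict 1, frames=[4,6,2] (faults so far: 4)
  step 8: ref 4 -> HIT, frames=[4,6,2] (faults so far: 4)
  step 9: ref 4 -> HIT, frames=[4,6,2] (faults so far: 4)
  Optimal total faults: 4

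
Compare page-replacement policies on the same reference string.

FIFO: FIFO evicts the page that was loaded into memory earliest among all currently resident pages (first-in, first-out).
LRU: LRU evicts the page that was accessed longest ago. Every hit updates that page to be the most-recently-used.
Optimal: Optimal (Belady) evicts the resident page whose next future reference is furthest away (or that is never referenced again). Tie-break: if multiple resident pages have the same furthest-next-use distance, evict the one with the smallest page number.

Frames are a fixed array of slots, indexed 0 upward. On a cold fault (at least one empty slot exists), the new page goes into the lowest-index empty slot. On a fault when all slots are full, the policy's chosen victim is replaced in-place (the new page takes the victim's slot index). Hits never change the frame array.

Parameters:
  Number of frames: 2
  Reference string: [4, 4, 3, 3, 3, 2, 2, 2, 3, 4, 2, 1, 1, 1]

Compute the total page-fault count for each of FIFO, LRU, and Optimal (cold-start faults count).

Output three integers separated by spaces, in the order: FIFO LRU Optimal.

Answer: 5 6 5

Derivation:
--- FIFO ---
  step 0: ref 4 -> FAULT, frames=[4,-] (faults so far: 1)
  step 1: ref 4 -> HIT, frames=[4,-] (faults so far: 1)
  step 2: ref 3 -> FAULT, frames=[4,3] (faults so far: 2)
  step 3: ref 3 -> HIT, frames=[4,3] (faults so far: 2)
  step 4: ref 3 -> HIT, frames=[4,3] (faults so far: 2)
  step 5: ref 2 -> FAULT, evict 4, frames=[2,3] (faults so far: 3)
  step 6: ref 2 -> HIT, frames=[2,3] (faults so far: 3)
  step 7: ref 2 -> HIT, frames=[2,3] (faults so far: 3)
  step 8: ref 3 -> HIT, frames=[2,3] (faults so far: 3)
  step 9: ref 4 -> FAULT, evict 3, frames=[2,4] (faults so far: 4)
  step 10: ref 2 -> HIT, frames=[2,4] (faults so far: 4)
  step 11: ref 1 -> FAULT, evict 2, frames=[1,4] (faults so far: 5)
  step 12: ref 1 -> HIT, frames=[1,4] (faults so far: 5)
  step 13: ref 1 -> HIT, frames=[1,4] (faults so far: 5)
  FIFO total faults: 5
--- LRU ---
  step 0: ref 4 -> FAULT, frames=[4,-] (faults so far: 1)
  step 1: ref 4 -> HIT, frames=[4,-] (faults so far: 1)
  step 2: ref 3 -> FAULT, frames=[4,3] (faults so far: 2)
  step 3: ref 3 -> HIT, frames=[4,3] (faults so far: 2)
  step 4: ref 3 -> HIT, frames=[4,3] (faults so far: 2)
  step 5: ref 2 -> FAULT, evict 4, frames=[2,3] (faults so far: 3)
  step 6: ref 2 -> HIT, frames=[2,3] (faults so far: 3)
  step 7: ref 2 -> HIT, frames=[2,3] (faults so far: 3)
  step 8: ref 3 -> HIT, frames=[2,3] (faults so far: 3)
  step 9: ref 4 -> FAULT, evict 2, frames=[4,3] (faults so far: 4)
  step 10: ref 2 -> FAULT, evict 3, frames=[4,2] (faults so far: 5)
  step 11: ref 1 -> FAULT, evict 4, frames=[1,2] (faults so far: 6)
  step 12: ref 1 -> HIT, frames=[1,2] (faults so far: 6)
  step 13: ref 1 -> HIT, frames=[1,2] (faults so far: 6)
  LRU total faults: 6
--- Optimal ---
  step 0: ref 4 -> FAULT, frames=[4,-] (faults so far: 1)
  step 1: ref 4 -> HIT, frames=[4,-] (faults so far: 1)
  step 2: ref 3 -> FAULT, frames=[4,3] (faults so far: 2)
  step 3: ref 3 -> HIT, frames=[4,3] (faults so far: 2)
  step 4: ref 3 -> HIT, frames=[4,3] (faults so far: 2)
  step 5: ref 2 -> FAULT, evict 4, frames=[2,3] (faults so far: 3)
  step 6: ref 2 -> HIT, frames=[2,3] (faults so far: 3)
  step 7: ref 2 -> HIT, frames=[2,3] (faults so far: 3)
  step 8: ref 3 -> HIT, frames=[2,3] (faults so far: 3)
  step 9: ref 4 -> FAULT, evict 3, frames=[2,4] (faults so far: 4)
  step 10: ref 2 -> HIT, frames=[2,4] (faults so far: 4)
  step 11: ref 1 -> FAULT, evict 2, frames=[1,4] (faults so far: 5)
  step 12: ref 1 -> HIT, frames=[1,4] (faults so far: 5)
  step 13: ref 1 -> HIT, frames=[1,4] (faults so far: 5)
  Optimal total faults: 5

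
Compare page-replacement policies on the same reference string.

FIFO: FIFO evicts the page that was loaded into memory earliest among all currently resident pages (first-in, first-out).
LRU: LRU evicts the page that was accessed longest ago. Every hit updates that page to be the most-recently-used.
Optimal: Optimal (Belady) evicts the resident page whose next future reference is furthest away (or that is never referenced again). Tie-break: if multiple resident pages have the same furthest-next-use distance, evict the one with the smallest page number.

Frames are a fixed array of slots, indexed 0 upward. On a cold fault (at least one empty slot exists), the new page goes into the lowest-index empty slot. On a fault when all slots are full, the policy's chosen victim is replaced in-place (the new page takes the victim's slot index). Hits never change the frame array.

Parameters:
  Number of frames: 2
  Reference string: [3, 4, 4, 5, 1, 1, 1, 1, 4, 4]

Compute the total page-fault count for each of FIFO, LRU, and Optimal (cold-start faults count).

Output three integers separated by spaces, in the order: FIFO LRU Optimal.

--- FIFO ---
  step 0: ref 3 -> FAULT, frames=[3,-] (faults so far: 1)
  step 1: ref 4 -> FAULT, frames=[3,4] (faults so far: 2)
  step 2: ref 4 -> HIT, frames=[3,4] (faults so far: 2)
  step 3: ref 5 -> FAULT, evict 3, frames=[5,4] (faults so far: 3)
  step 4: ref 1 -> FAULT, evict 4, frames=[5,1] (faults so far: 4)
  step 5: ref 1 -> HIT, frames=[5,1] (faults so far: 4)
  step 6: ref 1 -> HIT, frames=[5,1] (faults so far: 4)
  step 7: ref 1 -> HIT, frames=[5,1] (faults so far: 4)
  step 8: ref 4 -> FAULT, evict 5, frames=[4,1] (faults so far: 5)
  step 9: ref 4 -> HIT, frames=[4,1] (faults so far: 5)
  FIFO total faults: 5
--- LRU ---
  step 0: ref 3 -> FAULT, frames=[3,-] (faults so far: 1)
  step 1: ref 4 -> FAULT, frames=[3,4] (faults so far: 2)
  step 2: ref 4 -> HIT, frames=[3,4] (faults so far: 2)
  step 3: ref 5 -> FAULT, evict 3, frames=[5,4] (faults so far: 3)
  step 4: ref 1 -> FAULT, evict 4, frames=[5,1] (faults so far: 4)
  step 5: ref 1 -> HIT, frames=[5,1] (faults so far: 4)
  step 6: ref 1 -> HIT, frames=[5,1] (faults so far: 4)
  step 7: ref 1 -> HIT, frames=[5,1] (faults so far: 4)
  step 8: ref 4 -> FAULT, evict 5, frames=[4,1] (faults so far: 5)
  step 9: ref 4 -> HIT, frames=[4,1] (faults so far: 5)
  LRU total faults: 5
--- Optimal ---
  step 0: ref 3 -> FAULT, frames=[3,-] (faults so far: 1)
  step 1: ref 4 -> FAULT, frames=[3,4] (faults so far: 2)
  step 2: ref 4 -> HIT, frames=[3,4] (faults so far: 2)
  step 3: ref 5 -> FAULT, evict 3, frames=[5,4] (faults so far: 3)
  step 4: ref 1 -> FAULT, evict 5, frames=[1,4] (faults so far: 4)
  step 5: ref 1 -> HIT, frames=[1,4] (faults so far: 4)
  step 6: ref 1 -> HIT, frames=[1,4] (faults so far: 4)
  step 7: ref 1 -> HIT, frames=[1,4] (faults so far: 4)
  step 8: ref 4 -> HIT, frames=[1,4] (faults so far: 4)
  step 9: ref 4 -> HIT, frames=[1,4] (faults so far: 4)
  Optimal total faults: 4

Answer: 5 5 4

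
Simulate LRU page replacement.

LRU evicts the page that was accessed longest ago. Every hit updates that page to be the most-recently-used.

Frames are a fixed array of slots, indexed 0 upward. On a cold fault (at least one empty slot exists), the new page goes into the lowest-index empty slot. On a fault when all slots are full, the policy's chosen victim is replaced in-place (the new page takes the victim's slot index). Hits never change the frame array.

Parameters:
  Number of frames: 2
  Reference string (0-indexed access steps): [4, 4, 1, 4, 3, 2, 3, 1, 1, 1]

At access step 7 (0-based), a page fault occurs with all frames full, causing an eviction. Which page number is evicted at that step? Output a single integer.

Step 0: ref 4 -> FAULT, frames=[4,-]
Step 1: ref 4 -> HIT, frames=[4,-]
Step 2: ref 1 -> FAULT, frames=[4,1]
Step 3: ref 4 -> HIT, frames=[4,1]
Step 4: ref 3 -> FAULT, evict 1, frames=[4,3]
Step 5: ref 2 -> FAULT, evict 4, frames=[2,3]
Step 6: ref 3 -> HIT, frames=[2,3]
Step 7: ref 1 -> FAULT, evict 2, frames=[1,3]
At step 7: evicted page 2

Answer: 2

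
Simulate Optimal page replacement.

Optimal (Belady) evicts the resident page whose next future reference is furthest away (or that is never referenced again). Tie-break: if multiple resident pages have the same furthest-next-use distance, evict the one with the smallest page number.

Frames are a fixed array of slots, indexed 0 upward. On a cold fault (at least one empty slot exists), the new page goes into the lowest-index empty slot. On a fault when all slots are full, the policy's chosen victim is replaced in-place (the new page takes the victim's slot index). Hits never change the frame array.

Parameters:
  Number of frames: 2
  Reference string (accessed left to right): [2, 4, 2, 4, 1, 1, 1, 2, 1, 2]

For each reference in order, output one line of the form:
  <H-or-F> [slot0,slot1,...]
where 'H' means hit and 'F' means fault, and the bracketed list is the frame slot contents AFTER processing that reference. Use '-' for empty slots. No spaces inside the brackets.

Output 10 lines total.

F [2,-]
F [2,4]
H [2,4]
H [2,4]
F [2,1]
H [2,1]
H [2,1]
H [2,1]
H [2,1]
H [2,1]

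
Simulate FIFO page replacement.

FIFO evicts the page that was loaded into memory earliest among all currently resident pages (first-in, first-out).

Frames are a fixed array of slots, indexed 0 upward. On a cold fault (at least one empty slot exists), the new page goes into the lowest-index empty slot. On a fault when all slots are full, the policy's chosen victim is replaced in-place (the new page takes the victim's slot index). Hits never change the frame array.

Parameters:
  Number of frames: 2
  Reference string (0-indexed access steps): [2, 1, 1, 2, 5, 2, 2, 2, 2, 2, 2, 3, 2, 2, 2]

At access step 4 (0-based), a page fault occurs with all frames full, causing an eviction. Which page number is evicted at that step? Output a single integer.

Answer: 2

Derivation:
Step 0: ref 2 -> FAULT, frames=[2,-]
Step 1: ref 1 -> FAULT, frames=[2,1]
Step 2: ref 1 -> HIT, frames=[2,1]
Step 3: ref 2 -> HIT, frames=[2,1]
Step 4: ref 5 -> FAULT, evict 2, frames=[5,1]
At step 4: evicted page 2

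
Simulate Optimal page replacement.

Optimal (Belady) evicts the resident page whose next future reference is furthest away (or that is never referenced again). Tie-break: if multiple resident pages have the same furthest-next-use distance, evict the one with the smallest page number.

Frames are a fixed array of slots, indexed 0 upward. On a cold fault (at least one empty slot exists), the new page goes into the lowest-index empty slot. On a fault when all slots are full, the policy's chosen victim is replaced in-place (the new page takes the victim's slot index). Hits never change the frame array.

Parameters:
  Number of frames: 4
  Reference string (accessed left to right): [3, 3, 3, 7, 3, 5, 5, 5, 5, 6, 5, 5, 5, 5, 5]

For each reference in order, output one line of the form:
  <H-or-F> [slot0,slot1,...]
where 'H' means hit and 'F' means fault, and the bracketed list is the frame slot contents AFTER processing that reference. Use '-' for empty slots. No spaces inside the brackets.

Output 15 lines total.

F [3,-,-,-]
H [3,-,-,-]
H [3,-,-,-]
F [3,7,-,-]
H [3,7,-,-]
F [3,7,5,-]
H [3,7,5,-]
H [3,7,5,-]
H [3,7,5,-]
F [3,7,5,6]
H [3,7,5,6]
H [3,7,5,6]
H [3,7,5,6]
H [3,7,5,6]
H [3,7,5,6]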